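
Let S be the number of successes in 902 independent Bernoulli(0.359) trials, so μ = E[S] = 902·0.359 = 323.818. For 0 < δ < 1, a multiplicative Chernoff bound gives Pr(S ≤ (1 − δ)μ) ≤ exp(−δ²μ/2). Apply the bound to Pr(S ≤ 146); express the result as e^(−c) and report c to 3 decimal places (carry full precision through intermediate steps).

Write 146 = (1 − δ)μ, so δ = 1 − 146/323.818 = 0.5491294…
Then the exponent is δ²μ/2 = (μ − 146)²/(2μ) = 48.822550.

48.823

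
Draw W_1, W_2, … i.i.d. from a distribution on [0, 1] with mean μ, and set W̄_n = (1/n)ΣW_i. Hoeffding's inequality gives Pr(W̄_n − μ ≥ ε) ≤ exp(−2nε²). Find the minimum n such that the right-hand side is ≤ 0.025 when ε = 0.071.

366

Require exp(−2nε²) ≤ 0.025, i.e. 2nε² ≥ ln(1/0.025) = 3.688879.
So n ≥ 3.688879 / (2·0.071²) = 365.888.
The smallest integer n is 366.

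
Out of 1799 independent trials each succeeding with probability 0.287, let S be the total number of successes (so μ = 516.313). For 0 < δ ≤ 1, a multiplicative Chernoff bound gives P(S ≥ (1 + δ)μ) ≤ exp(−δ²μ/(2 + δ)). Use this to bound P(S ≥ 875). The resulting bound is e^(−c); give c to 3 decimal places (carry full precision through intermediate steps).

Write 875 = (1 + δ)μ, so δ = 875/516.313 − 1 = 0.6947084…
Then the exponent is δ²μ/(2 + δ) = (875 − μ)² / (μ·(2 + δ)) = 92.471187.

92.471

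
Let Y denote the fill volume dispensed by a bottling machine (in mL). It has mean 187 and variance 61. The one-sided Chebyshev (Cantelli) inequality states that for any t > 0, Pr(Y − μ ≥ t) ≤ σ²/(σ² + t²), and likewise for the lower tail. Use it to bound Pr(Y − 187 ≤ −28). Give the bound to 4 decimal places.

Here σ² = 61 and t = 28, so σ² + t² = 845.
Cantelli's bound: 61/845 = 0.0722.

0.0722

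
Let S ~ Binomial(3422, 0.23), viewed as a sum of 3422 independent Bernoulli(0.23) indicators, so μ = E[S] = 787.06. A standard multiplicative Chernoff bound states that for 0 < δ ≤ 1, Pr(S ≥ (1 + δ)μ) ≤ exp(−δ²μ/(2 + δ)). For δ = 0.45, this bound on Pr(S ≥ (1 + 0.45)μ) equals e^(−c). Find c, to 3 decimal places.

65.053

c = δ²μ/(2 + δ) = 0.45²·787.06/(2 + 0.45) = 65.0529.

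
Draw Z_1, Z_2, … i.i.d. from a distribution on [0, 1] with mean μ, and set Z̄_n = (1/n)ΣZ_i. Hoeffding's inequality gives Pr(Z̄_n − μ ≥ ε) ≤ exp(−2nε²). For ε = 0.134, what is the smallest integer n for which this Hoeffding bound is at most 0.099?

Require exp(−2nε²) ≤ 0.099, i.e. 2nε² ≥ ln(1/0.099) = 2.312635.
So n ≥ 2.312635 / (2·0.134²) = 64.397.
The smallest integer n is 65.

65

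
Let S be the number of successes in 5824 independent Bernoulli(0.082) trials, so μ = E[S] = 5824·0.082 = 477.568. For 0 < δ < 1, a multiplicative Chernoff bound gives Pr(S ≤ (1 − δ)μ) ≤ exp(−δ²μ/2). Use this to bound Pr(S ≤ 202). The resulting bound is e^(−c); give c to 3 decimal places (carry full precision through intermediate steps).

79.505

Write 202 = (1 − δ)μ, so δ = 1 − 202/477.568 = 0.5770236…
Then the exponent is δ²μ/2 = (μ − 202)²/(2μ) = 79.504618.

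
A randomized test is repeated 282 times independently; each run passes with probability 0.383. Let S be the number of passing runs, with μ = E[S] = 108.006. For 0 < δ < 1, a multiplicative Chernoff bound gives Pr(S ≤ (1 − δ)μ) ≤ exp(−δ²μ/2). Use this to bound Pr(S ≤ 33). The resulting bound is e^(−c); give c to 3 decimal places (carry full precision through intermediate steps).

26.044

Write 33 = (1 − δ)μ, so δ = 1 − 33/108.006 = 0.6944614…
Then the exponent is δ²μ/2 = (μ − 33)²/(2μ) = 26.044387.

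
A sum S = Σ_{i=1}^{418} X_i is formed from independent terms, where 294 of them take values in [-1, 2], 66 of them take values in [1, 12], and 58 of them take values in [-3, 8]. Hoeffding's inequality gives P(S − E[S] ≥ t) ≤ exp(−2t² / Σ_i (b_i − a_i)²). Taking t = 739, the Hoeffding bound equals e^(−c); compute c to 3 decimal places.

61.883

Σ(b_i − a_i)² = 294·3² + 66·11² + 58·11² = 17650.
c = 2t² / 17650 = 2·739² / 17650 = 61.8834.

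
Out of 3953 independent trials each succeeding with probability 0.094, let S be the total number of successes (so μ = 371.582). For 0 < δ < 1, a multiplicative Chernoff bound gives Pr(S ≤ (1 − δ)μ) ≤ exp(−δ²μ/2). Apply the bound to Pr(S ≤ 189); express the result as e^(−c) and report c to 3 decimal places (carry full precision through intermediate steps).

44.857

Write 189 = (1 − δ)μ, so δ = 1 − 189/371.582 = 0.491364…
Then the exponent is δ²μ/2 = (μ − 189)²/(2μ) = 44.857107.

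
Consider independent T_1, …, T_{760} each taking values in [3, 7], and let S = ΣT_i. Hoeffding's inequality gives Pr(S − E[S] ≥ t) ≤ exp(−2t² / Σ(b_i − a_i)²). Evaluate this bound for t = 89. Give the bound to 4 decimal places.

0.2718

Σ(b_i − a_i)² = 760·(4)² = 12160.
Exponent = 2·89²/12160 = 1.3028.
Bound = exp(−1.3028) = 0.27177.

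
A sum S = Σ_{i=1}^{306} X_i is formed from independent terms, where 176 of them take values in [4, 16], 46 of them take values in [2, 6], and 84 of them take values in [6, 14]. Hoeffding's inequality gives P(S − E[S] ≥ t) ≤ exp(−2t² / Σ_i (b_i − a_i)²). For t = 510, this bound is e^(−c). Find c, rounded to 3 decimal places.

Σ(b_i − a_i)² = 176·12² + 46·4² + 84·8² = 31456.
c = 2t² / 31456 = 2·510² / 31456 = 16.5374.

16.537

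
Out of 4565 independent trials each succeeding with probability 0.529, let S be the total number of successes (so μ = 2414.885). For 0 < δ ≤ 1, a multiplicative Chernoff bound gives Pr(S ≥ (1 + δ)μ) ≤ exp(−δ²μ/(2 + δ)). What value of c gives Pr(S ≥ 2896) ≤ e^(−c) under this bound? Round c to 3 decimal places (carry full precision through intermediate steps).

Write 2896 = (1 + δ)μ, so δ = 2896/2414.885 − 1 = 0.1992289…
Then the exponent is δ²μ/(2 + δ) = (2896 − μ)² / (μ·(2 + δ)) = 43.584382.

43.584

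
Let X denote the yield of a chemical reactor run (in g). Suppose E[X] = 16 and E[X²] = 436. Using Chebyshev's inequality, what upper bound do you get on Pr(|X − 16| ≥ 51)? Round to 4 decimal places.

0.0692

Var(X) = E[X²] − (E[X])² = 436 − 256 = 180.
Chebyshev's inequality: Pr(|X − μ| ≥ t) ≤ Var(X)/t² = 180/2601 = 0.0692.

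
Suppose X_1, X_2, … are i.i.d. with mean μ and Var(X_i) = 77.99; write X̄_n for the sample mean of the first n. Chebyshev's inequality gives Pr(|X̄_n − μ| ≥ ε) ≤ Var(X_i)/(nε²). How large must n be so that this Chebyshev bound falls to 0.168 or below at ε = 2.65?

Require 77.99/(n·2.65²) ≤ 0.168, i.e. n ≥ 77.99/(0.168·2.65²) = 66.106.
The smallest integer n is 67.

67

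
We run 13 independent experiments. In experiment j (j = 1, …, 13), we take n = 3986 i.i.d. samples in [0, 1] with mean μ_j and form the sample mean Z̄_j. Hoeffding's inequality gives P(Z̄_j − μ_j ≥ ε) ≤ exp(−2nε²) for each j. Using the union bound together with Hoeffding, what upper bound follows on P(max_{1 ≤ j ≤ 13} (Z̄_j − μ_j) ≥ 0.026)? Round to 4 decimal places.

0.0594

Per-experiment Hoeffding bound: exp(−2·3986·0.026²) = exp(−5.38907) = 0.0045662.
Union bound over 13 events: 13·0.0045662 = 0.05936.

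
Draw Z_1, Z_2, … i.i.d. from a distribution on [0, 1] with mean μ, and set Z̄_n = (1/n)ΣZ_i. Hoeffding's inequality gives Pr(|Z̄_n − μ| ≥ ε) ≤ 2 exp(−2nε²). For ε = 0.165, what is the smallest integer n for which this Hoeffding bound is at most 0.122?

Require 2·exp(−2nε²) ≤ 0.122, i.e. 2nε² ≥ ln(2/0.122) = 2.796881.
So n ≥ 2.796881 / (2·0.165²) = 51.366.
The smallest integer n is 52.

52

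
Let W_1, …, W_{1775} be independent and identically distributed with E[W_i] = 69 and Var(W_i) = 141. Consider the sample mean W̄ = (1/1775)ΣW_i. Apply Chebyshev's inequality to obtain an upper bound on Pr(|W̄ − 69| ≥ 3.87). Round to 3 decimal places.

0.005

Var(W̄) = Var(W_i)/n = 141/1775 = 0.079437.
Chebyshev: Pr(|W̄ − 69| ≥ 3.87) ≤ Var(W̄)/(3.87)² = 141/(1775·3.87²) = 0.0053.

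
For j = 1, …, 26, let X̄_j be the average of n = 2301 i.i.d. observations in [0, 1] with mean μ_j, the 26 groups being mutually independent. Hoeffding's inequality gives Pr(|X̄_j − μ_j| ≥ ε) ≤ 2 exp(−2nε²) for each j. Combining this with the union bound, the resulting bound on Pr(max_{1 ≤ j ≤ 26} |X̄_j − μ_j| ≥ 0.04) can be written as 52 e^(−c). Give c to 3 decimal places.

Union bound over the 26 events: Pr(max_{1 ≤ j ≤ 26} |X̄_j − μ_j| ≥ 0.04) ≤ 26·2·exp(−2nε²) = 52 exp(−2·2301·0.04²).
So c = 2·2301·0.04² = 7.3632.

7.363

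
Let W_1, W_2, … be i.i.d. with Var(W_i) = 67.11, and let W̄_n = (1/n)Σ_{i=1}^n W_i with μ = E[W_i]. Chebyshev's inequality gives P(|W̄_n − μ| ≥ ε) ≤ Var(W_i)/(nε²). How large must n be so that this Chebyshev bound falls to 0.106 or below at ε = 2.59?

95

Require 67.11/(n·2.59²) ≤ 0.106, i.e. n ≥ 67.11/(0.106·2.59²) = 94.380.
The smallest integer n is 95.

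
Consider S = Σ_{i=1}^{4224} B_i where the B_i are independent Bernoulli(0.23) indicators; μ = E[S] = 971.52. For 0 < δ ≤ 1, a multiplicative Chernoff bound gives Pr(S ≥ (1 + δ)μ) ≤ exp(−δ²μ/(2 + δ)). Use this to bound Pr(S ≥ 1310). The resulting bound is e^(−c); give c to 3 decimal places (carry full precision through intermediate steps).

Write 1310 = (1 + δ)μ, so δ = 1310/971.52 − 1 = 0.3484025…
Then the exponent is δ²μ/(2 + δ) = (1310 − μ)² / (μ·(2 + δ)) = 50.215957.

50.216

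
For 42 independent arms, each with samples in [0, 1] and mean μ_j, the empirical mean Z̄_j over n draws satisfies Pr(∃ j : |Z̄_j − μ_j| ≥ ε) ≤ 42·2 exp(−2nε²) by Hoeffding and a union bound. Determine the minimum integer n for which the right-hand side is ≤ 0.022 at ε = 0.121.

Need 2·42·exp(−2nε²) ≤ 0.022, i.e. exp(−2nε²) ≤ 0.022/84.
So 2nε² ≥ ln(84/0.022) = 8.247530.
Hence n ≥ 8.247530/(2·0.121²) = 281.659.
The smallest integer n is 282.

282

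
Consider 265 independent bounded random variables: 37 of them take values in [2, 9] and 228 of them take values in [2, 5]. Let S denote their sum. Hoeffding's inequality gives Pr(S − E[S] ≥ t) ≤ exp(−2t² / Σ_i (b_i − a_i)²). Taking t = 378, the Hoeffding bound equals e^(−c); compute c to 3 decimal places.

73.937

Σ(b_i − a_i)² = 37·7² + 228·3² = 3865.
c = 2t² / 3865 = 2·378² / 3865 = 73.9374.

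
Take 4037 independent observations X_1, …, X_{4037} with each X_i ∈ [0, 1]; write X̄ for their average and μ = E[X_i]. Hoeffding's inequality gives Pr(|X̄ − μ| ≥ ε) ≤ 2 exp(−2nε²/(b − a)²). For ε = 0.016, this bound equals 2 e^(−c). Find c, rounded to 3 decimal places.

2.067

c = 2nε²/(b − a)² = 2·4037·0.016² / 1² = 2.0669.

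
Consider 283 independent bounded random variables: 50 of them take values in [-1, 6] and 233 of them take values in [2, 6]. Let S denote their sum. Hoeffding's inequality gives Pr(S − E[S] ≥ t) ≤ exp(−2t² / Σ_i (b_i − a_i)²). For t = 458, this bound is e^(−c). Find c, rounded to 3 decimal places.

Σ(b_i − a_i)² = 50·7² + 233·4² = 6178.
c = 2t² / 6178 = 2·458² / 6178 = 67.9068.

67.907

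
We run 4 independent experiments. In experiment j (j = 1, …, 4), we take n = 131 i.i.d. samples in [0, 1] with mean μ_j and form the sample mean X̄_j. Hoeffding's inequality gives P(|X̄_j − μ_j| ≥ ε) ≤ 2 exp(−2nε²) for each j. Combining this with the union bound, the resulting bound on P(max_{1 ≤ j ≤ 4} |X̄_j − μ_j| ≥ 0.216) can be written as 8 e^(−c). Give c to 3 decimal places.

Union bound over the 4 events: P(max_{1 ≤ j ≤ 4} |X̄_j − μ_j| ≥ 0.216) ≤ 4·2·exp(−2nε²) = 8 exp(−2·131·0.216²).
So c = 2·131·0.216² = 12.2239.

12.224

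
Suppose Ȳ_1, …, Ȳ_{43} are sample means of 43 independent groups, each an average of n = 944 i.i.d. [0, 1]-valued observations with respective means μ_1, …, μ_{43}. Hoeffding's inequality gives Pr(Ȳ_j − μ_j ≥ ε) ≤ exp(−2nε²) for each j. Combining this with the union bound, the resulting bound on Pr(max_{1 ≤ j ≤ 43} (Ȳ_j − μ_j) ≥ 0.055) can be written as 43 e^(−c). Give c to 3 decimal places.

Union bound over the 43 events: Pr(max_{1 ≤ j ≤ 43} (Ȳ_j − μ_j) ≥ 0.055) ≤ 43·exp(−2nε²) = 43 exp(−2·944·0.055²).
So c = 2·944·0.055² = 5.7112.

5.711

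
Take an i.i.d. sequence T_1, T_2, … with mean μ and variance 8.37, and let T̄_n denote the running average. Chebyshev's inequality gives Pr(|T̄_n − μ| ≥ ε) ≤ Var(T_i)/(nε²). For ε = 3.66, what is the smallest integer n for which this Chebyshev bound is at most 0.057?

Require 8.37/(n·3.66²) ≤ 0.057, i.e. n ≥ 8.37/(0.057·3.66²) = 10.962.
The smallest integer n is 11.

11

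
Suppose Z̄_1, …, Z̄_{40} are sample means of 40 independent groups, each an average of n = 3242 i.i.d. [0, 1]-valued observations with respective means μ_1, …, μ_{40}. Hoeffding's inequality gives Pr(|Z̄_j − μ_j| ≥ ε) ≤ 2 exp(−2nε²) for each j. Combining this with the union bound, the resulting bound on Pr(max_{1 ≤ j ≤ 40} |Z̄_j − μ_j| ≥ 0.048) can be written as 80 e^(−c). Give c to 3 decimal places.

Union bound over the 40 events: Pr(max_{1 ≤ j ≤ 40} |Z̄_j − μ_j| ≥ 0.048) ≤ 40·2·exp(−2nε²) = 80 exp(−2·3242·0.048²).
So c = 2·3242·0.048² = 14.9391.

14.939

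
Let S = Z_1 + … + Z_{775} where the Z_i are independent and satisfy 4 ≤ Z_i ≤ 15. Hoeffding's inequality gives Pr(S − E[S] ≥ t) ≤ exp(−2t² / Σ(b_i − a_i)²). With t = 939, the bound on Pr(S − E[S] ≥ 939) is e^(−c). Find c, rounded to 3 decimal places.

18.805

Σ(b_i − a_i)² = 775·(11)² = 93775.
c = 2t²/93775 = 2·939²/93775 = 18.8050.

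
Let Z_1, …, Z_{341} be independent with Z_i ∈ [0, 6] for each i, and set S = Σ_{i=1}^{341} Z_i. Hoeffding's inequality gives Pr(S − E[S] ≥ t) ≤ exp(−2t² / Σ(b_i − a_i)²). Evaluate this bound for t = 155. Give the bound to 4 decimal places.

Σ(b_i − a_i)² = 341·(6)² = 12276.
Exponent = 2·155²/12276 = 3.9141.
Bound = exp(−3.9141) = 0.01996.

0.0200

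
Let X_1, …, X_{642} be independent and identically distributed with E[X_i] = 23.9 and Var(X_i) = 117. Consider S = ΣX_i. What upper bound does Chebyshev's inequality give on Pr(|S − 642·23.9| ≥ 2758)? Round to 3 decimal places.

0.010

Var(S) = n·Var(X_i) = 642·117 = 75114.
Chebyshev: Pr(|S − 642·23.9| ≥ 2758) ≤ Var(S)/2758² = 75114/7606564 = 0.0099.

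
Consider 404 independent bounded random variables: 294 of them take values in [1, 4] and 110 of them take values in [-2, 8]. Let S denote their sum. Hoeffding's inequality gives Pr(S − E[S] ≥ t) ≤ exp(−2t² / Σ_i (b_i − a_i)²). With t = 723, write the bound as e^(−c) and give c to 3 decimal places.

76.613

Σ(b_i − a_i)² = 294·3² + 110·10² = 13646.
c = 2t² / 13646 = 2·723² / 13646 = 76.6128.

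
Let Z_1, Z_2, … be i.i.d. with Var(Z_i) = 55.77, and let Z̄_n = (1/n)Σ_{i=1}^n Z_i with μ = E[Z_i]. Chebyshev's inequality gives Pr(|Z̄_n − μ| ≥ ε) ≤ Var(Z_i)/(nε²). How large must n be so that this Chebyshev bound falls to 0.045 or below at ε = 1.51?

544

Require 55.77/(n·1.51²) ≤ 0.045, i.e. n ≥ 55.77/(0.045·1.51²) = 543.543.
The smallest integer n is 544.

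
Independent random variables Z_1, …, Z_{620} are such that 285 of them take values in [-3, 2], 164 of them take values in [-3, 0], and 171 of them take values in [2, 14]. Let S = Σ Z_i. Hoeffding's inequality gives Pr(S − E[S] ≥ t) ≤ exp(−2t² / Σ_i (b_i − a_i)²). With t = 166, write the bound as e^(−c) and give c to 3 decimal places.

1.659

Σ(b_i − a_i)² = 285·5² + 164·3² + 171·12² = 33225.
c = 2t² / 33225 = 2·166² / 33225 = 1.6588.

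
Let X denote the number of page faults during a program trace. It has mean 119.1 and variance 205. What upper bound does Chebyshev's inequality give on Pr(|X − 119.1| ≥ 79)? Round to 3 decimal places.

0.033

Chebyshev: Pr(|X − μ| ≥ t) ≤ Var(X)/t².
Bound = 205 / 6241 = 0.0328.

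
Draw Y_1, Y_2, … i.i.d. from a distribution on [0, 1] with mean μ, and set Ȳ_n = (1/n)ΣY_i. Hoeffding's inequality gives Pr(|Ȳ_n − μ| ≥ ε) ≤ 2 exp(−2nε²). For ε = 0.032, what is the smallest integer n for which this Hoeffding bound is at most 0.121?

Require 2·exp(−2nε²) ≤ 0.121, i.e. 2nε² ≥ ln(2/0.121) = 2.805112.
So n ≥ 2.805112 / (2·0.032²) = 1369.684.
The smallest integer n is 1370.

1370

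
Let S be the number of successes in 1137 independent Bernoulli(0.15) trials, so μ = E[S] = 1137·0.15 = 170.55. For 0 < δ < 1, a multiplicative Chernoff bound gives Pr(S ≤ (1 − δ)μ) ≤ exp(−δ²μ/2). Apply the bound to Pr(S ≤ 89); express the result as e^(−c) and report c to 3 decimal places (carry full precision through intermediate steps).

Write 89 = (1 − δ)μ, so δ = 1 − 89/170.55 = 0.4781589…
Then the exponent is δ²μ/2 = (μ − 89)²/(2μ) = 19.496929.

19.497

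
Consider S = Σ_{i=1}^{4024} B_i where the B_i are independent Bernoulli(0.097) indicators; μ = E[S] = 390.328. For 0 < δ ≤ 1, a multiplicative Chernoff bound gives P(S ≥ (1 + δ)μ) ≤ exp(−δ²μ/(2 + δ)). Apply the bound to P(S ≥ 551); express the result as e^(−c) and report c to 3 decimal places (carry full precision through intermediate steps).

Write 551 = (1 + δ)μ, so δ = 551/390.328 − 1 = 0.4116333…
Then the exponent is δ²μ/(2 + δ) = (551 − μ)² / (μ·(2 + δ)) = 27.424544.

27.425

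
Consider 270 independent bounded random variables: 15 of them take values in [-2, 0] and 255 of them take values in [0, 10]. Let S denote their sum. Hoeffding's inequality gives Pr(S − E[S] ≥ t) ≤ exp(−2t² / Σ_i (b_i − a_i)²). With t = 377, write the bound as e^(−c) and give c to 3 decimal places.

11.121

Σ(b_i − a_i)² = 15·2² + 255·10² = 25560.
c = 2t² / 25560 = 2·377² / 25560 = 11.1212.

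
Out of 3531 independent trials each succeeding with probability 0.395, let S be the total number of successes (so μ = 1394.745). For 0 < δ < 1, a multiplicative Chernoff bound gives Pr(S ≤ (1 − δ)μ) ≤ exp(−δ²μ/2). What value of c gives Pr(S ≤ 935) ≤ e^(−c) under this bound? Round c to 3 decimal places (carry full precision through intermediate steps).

Write 935 = (1 − δ)μ, so δ = 1 − 935/1394.745 = 0.3296266…
Then the exponent is δ²μ/2 = (μ − 935)²/(2μ) = 75.772082.

75.772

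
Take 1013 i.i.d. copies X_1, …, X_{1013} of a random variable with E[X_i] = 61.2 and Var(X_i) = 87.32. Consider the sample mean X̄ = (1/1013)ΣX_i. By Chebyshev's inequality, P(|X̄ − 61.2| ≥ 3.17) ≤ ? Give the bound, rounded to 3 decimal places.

Var(X̄) = Var(X_i)/n = 87.32/1013 = 0.086199.
Chebyshev: P(|X̄ − 61.2| ≥ 3.17) ≤ Var(X̄)/(3.17)² = 87.32/(1013·3.17²) = 0.0086.

0.009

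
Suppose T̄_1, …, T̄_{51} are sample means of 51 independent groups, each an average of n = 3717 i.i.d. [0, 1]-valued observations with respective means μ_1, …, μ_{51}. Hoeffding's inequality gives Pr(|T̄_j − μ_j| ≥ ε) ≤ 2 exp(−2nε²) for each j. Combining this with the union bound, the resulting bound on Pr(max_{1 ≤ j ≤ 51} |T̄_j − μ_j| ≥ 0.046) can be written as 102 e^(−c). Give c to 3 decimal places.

Union bound over the 51 events: Pr(max_{1 ≤ j ≤ 51} |T̄_j − μ_j| ≥ 0.046) ≤ 51·2·exp(−2nε²) = 102 exp(−2·3717·0.046²).
So c = 2·3717·0.046² = 15.7303.

15.730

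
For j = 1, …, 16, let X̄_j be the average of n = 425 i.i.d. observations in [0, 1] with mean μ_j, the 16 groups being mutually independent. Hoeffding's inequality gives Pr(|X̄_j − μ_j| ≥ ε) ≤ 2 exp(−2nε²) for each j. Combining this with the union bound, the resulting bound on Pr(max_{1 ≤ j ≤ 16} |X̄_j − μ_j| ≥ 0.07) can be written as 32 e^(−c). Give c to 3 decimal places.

4.165

Union bound over the 16 events: Pr(max_{1 ≤ j ≤ 16} |X̄_j − μ_j| ≥ 0.07) ≤ 16·2·exp(−2nε²) = 32 exp(−2·425·0.07²).
So c = 2·425·0.07² = 4.1650.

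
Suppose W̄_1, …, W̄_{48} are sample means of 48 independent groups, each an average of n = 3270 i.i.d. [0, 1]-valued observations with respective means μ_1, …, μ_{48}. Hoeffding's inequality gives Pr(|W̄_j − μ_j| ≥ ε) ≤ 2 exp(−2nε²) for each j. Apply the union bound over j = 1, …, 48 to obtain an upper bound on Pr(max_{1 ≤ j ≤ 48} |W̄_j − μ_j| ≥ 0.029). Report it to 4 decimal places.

Per-experiment Hoeffding bound: 2·exp(−2·3270·0.029²) = 2·exp(−5.50014) = 0.0081724.
Union bound over 48 events: 48·0.0081724 = 0.39228.

0.3923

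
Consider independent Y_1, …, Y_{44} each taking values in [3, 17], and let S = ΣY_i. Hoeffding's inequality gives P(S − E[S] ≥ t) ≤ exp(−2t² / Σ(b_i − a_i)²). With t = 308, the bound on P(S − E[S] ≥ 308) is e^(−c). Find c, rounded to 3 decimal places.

Σ(b_i − a_i)² = 44·(14)² = 8624.
c = 2t²/8624 = 2·308²/8624 = 22.0000.

22.000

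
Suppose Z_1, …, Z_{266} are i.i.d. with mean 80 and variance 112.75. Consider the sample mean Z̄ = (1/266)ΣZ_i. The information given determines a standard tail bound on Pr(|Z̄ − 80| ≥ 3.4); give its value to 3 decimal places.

0.037

With mean and variance of each term known, Chebyshev's inequality bounds the deviation of the sum (or sample mean).
Var(Z̄) = Var(Z_i)/n = 112.75/266 = 0.42387.
Chebyshev: Pr(|Z̄ − 80| ≥ 3.4) ≤ Var(Z̄)/(3.4)² = 112.75/(266·3.4²) = 0.0367.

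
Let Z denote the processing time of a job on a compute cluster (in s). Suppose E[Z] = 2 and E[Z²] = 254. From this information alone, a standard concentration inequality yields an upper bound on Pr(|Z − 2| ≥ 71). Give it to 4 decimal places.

The first two moments determine the variance, so Chebyshev's inequality is the sharpest standard bound available.
Var(Z) = E[Z²] − (E[Z])² = 254 − 4 = 250.
Chebyshev's inequality: Pr(|Z − μ| ≥ t) ≤ Var(Z)/t² = 250/5041 = 0.0496.

0.0496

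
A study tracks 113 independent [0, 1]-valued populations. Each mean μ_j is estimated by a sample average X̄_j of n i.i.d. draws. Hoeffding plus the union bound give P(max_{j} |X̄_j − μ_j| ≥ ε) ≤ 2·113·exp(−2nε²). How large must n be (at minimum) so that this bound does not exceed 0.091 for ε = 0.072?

Need 2·113·exp(−2nε²) ≤ 0.091, i.e. exp(−2nε²) ≤ 0.091/226.
So 2nε² ≥ ln(226/0.091) = 7.817431.
Hence n ≥ 7.817431/(2·0.072²) = 753.996.
The smallest integer n is 754.

754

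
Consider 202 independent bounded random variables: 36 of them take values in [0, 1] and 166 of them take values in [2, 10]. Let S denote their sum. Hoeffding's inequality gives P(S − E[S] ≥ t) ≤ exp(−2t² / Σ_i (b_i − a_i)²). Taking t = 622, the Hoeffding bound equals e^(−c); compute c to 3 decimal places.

72.586

Σ(b_i − a_i)² = 36·1² + 166·8² = 10660.
c = 2t² / 10660 = 2·622² / 10660 = 72.5861.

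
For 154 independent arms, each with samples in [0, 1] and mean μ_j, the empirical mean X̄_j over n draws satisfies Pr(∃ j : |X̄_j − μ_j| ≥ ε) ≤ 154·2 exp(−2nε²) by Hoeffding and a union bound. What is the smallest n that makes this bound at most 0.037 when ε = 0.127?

Need 2·154·exp(−2nε²) ≤ 0.037, i.e. exp(−2nε²) ≤ 0.037/308.
So 2nε² ≥ ln(308/0.037) = 9.026937.
Hence n ≥ 9.026937/(2·0.127²) = 279.836.
The smallest integer n is 280.

280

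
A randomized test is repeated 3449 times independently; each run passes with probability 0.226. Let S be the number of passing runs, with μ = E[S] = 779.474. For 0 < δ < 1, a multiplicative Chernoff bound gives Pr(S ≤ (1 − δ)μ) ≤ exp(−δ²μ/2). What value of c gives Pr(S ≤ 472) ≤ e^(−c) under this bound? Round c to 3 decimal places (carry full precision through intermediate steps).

60.644

Write 472 = (1 − δ)μ, so δ = 1 − 472/779.474 = 0.3944634…
Then the exponent is δ²μ/2 = (μ − 472)²/(2μ) = 60.643627.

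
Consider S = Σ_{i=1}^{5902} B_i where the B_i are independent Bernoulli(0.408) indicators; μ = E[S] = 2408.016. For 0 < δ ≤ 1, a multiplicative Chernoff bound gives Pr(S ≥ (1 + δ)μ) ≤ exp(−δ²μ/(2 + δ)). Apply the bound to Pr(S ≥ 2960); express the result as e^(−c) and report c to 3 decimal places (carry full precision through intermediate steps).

Write 2960 = (1 + δ)μ, so δ = 2960/2408.016 − 1 = 0.2292277…
Then the exponent is δ²μ/(2 + δ) = (2960 − μ)² / (μ·(2 + δ)) = 56.759580.

56.760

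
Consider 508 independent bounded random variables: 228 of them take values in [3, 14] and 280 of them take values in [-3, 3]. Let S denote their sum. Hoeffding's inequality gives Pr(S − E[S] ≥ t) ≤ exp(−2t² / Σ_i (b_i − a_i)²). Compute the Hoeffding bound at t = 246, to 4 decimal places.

Σ(b_i − a_i)² = 228·11² + 280·6² = 37668.
Exponent = 2·246² / 37668 = 3.21313.
Bound = exp(−3.21313) = 0.04023.

0.0402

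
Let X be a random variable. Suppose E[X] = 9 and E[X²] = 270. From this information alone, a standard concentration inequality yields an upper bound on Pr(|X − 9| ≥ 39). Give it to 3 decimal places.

The first two moments determine the variance, so Chebyshev's inequality is the sharpest standard bound available.
Var(X) = E[X²] − (E[X])² = 270 − 81 = 189.
Chebyshev's inequality: Pr(|X − μ| ≥ t) ≤ Var(X)/t² = 189/1521 = 0.1243.

0.124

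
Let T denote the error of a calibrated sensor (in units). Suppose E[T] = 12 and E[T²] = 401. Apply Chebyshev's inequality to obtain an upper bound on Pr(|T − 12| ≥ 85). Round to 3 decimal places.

Var(T) = E[T²] − (E[T])² = 401 − 144 = 257.
Chebyshev's inequality: Pr(|T − μ| ≥ t) ≤ Var(T)/t² = 257/7225 = 0.0356.

0.036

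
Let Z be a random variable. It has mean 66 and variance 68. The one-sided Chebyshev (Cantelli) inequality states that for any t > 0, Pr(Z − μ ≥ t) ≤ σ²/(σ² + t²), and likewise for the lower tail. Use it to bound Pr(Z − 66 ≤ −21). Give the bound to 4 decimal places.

0.1336

Here σ² = 68 and t = 21, so σ² + t² = 509.
Cantelli's bound: 68/509 = 0.1336.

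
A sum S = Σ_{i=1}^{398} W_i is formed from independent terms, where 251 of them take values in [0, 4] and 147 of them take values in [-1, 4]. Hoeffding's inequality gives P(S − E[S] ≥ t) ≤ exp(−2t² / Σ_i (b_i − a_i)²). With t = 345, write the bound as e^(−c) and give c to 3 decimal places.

30.952

Σ(b_i − a_i)² = 251·4² + 147·5² = 7691.
c = 2t² / 7691 = 2·345² / 7691 = 30.9518.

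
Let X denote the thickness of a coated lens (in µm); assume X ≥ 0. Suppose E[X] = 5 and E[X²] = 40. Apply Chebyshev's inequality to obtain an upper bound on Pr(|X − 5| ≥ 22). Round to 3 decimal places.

Var(X) = E[X²] − (E[X])² = 40 − 25 = 15.
Chebyshev's inequality: Pr(|X − μ| ≥ t) ≤ Var(X)/t² = 15/484 = 0.0310.

0.031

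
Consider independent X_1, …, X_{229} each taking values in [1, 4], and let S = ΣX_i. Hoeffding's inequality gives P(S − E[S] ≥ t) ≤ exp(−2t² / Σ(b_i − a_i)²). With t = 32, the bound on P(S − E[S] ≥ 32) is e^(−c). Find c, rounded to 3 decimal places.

Σ(b_i − a_i)² = 229·(3)² = 2061.
c = 2t²/2061 = 2·32²/2061 = 0.9937.

0.994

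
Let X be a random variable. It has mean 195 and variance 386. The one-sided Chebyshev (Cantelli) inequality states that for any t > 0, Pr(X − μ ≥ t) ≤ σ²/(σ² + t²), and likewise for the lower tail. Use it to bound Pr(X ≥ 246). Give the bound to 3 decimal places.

Here σ² = 386 and t = 51, so σ² + t² = 2987.
Cantelli's bound: 386/2987 = 0.1292.

0.129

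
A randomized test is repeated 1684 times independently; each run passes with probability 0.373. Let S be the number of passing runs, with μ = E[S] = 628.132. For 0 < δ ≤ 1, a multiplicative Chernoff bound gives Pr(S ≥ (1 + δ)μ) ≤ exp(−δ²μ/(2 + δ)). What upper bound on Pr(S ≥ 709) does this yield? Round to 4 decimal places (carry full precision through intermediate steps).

Write 709 = (1 + δ)μ, so δ = 709/628.132 − 1 = 0.1287436…
Then the exponent is δ²μ/(2 + δ) = (709 − μ)² / (μ·(2 + δ)) = 4.890791.
Bound = exp(−4.890791) = 0.00752.

0.0075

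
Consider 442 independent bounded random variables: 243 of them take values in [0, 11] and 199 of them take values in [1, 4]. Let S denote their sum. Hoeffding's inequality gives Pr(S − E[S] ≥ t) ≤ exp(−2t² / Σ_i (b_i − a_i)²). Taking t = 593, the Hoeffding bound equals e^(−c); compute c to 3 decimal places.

Σ(b_i − a_i)² = 243·11² + 199·3² = 31194.
c = 2t² / 31194 = 2·593² / 31194 = 22.5459.

22.546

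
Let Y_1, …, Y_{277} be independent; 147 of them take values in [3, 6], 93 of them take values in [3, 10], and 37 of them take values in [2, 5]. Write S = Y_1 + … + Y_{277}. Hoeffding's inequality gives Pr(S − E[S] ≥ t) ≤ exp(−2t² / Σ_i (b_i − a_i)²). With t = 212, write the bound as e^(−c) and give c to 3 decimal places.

14.468

Σ(b_i − a_i)² = 147·3² + 93·7² + 37·3² = 6213.
c = 2t² / 6213 = 2·212² / 6213 = 14.4677.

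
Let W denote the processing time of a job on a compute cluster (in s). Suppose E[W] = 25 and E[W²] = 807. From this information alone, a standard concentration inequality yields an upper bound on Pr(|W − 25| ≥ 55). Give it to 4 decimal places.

The first two moments determine the variance, so Chebyshev's inequality is the sharpest standard bound available.
Var(W) = E[W²] − (E[W])² = 807 − 625 = 182.
Chebyshev's inequality: Pr(|W − μ| ≥ t) ≤ Var(W)/t² = 182/3025 = 0.0602.

0.0602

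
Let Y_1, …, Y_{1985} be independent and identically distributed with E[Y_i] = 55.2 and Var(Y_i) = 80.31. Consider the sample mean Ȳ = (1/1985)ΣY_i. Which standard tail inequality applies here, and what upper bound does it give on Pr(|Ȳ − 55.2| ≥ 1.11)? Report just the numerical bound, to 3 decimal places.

With mean and variance of each term known, Chebyshev's inequality bounds the deviation of the sum (or sample mean).
Var(Ȳ) = Var(Y_i)/n = 80.31/1985 = 0.040458.
Chebyshev: Pr(|Ȳ − 55.2| ≥ 1.11) ≤ Var(Ȳ)/(1.11)² = 80.31/(1985·1.11²) = 0.0328.

0.033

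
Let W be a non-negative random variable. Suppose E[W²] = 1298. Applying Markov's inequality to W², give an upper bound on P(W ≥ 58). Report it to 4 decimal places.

0.3859

Since W ≥ 0, the event {W ≥ 58} is the same as {W² ≥ 3364}.
Markov's inequality applied to W² gives P(W² ≥ 3364) ≤ E[W²]/3364 = 1298/3364 = 0.3859.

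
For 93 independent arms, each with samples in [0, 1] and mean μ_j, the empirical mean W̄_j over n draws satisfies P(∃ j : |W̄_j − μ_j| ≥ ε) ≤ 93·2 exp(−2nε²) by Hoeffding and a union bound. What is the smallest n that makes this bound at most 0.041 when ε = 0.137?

225

Need 2·93·exp(−2nε²) ≤ 0.041, i.e. exp(−2nε²) ≤ 0.041/186.
So 2nε² ≥ ln(186/0.041) = 8.419930.
Hence n ≥ 8.419930/(2·0.137²) = 224.304.
The smallest integer n is 225.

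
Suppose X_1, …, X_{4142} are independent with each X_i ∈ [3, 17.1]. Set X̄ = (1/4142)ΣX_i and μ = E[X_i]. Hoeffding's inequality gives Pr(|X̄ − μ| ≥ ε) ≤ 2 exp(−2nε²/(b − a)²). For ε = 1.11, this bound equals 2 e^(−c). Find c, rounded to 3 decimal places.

c = 2nε²/(b − a)² = 2·4142·1.11² / 14.1² = 51.3390.

51.339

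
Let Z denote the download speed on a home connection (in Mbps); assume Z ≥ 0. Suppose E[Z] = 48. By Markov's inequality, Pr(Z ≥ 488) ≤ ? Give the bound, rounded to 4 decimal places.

Markov's inequality: for a non-negative random variable, Pr(Z ≥ a) ≤ E[Z]/a.
Here E[Z] = 48 and a = 488, so the bound is 48/488 = 0.0984.

0.0984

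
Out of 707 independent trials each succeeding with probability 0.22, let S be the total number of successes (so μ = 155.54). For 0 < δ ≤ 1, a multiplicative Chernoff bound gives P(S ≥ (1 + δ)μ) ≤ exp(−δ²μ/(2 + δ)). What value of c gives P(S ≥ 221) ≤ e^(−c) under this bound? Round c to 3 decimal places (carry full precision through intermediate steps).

Write 221 = (1 + δ)μ, so δ = 221/155.54 − 1 = 0.4208564…
Then the exponent is δ²μ/(2 + δ) = (221 − μ)² / (μ·(2 + δ)) = 11.379964.

11.380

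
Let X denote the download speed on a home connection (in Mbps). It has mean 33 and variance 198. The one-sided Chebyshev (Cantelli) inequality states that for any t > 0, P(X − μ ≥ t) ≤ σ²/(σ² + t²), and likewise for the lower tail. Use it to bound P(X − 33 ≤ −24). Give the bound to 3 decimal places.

0.256

Here σ² = 198 and t = 24, so σ² + t² = 774.
Cantelli's bound: 198/774 = 0.2558.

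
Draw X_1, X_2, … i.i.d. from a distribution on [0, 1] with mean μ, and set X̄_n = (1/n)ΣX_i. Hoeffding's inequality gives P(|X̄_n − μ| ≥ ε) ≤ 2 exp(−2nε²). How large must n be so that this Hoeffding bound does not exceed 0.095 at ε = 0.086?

Require 2·exp(−2nε²) ≤ 0.095, i.e. 2nε² ≥ ln(2/0.095) = 3.047026.
So n ≥ 3.047026 / (2·0.086²) = 205.991.
The smallest integer n is 206.

206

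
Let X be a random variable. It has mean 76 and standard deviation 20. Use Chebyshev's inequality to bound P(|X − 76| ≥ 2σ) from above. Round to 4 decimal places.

Chebyshev: P(|X − μ| ≥ t) ≤ Var(X)/t².
Var(X) = σ² = 20² = 400.
t = 2·20 = 40.
Bound = 400 / 1600 = 0.2500.

0.2500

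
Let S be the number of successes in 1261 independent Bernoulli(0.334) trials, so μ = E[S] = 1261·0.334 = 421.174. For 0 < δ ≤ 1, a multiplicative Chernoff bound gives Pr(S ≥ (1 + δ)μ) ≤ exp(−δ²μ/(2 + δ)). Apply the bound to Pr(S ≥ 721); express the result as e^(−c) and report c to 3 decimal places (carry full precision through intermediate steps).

78.706

Write 721 = (1 + δ)μ, so δ = 721/421.174 − 1 = 0.7118816…
Then the exponent is δ²μ/(2 + δ) = (721 − μ)² / (μ·(2 + δ)) = 78.705723.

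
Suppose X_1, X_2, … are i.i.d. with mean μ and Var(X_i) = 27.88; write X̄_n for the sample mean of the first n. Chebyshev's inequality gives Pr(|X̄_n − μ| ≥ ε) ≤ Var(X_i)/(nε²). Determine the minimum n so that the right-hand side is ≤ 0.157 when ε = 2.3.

Require 27.88/(n·2.3²) ≤ 0.157, i.e. n ≥ 27.88/(0.157·2.3²) = 33.569.
The smallest integer n is 34.

34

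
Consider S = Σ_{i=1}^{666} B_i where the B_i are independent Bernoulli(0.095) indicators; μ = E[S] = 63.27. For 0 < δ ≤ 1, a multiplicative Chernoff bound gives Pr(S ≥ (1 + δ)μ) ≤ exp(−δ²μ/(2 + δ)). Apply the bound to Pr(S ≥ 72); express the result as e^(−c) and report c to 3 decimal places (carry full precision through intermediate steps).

0.563

Write 72 = (1 + δ)μ, so δ = 72/63.27 − 1 = 0.1379801…
Then the exponent is δ²μ/(2 + δ) = (72 − μ)² / (μ·(2 + δ)) = 0.563413.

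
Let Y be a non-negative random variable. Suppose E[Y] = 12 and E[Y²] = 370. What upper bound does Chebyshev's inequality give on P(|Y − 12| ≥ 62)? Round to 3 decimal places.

Var(Y) = E[Y²] − (E[Y])² = 370 − 144 = 226.
Chebyshev's inequality: P(|Y − μ| ≥ t) ≤ Var(Y)/t² = 226/3844 = 0.0588.

0.059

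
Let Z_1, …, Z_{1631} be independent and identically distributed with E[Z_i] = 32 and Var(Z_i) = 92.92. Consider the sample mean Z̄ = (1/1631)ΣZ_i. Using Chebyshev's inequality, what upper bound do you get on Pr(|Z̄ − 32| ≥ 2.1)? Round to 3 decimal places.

Var(Z̄) = Var(Z_i)/n = 92.92/1631 = 0.056971.
Chebyshev: Pr(|Z̄ − 32| ≥ 2.1) ≤ Var(Z̄)/(2.1)² = 92.92/(1631·2.1²) = 0.0129.

0.013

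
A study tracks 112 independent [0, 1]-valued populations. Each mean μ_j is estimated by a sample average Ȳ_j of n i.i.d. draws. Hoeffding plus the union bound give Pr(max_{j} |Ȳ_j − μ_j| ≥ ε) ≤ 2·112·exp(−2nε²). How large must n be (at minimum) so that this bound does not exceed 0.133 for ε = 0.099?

379

Need 2·112·exp(−2nε²) ≤ 0.133, i.e. exp(−2nε²) ≤ 0.133/224.
So 2nε² ≥ ln(224/0.133) = 7.429052.
Hence n ≥ 7.429052/(2·0.099²) = 378.995.
The smallest integer n is 379.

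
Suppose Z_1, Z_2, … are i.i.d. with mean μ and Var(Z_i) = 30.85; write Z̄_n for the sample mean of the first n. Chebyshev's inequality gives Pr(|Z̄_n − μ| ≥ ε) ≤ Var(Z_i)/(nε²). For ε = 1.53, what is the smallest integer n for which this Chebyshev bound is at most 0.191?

Require 30.85/(n·1.53²) ≤ 0.191, i.e. n ≥ 30.85/(0.191·1.53²) = 68.998.
The smallest integer n is 69.

69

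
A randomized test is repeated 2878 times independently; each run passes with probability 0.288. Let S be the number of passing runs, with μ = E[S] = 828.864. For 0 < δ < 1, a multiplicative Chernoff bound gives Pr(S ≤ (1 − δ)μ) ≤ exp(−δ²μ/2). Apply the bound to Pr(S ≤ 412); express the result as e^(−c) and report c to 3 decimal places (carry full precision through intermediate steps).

Write 412 = (1 − δ)μ, so δ = 1 − 412/828.864 = 0.5029341…
Then the exponent is δ²μ/2 = (μ − 412)²/(2μ) = 104.827568.

104.828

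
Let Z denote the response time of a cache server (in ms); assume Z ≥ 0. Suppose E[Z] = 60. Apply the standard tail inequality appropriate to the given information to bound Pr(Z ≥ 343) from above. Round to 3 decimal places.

Only the mean of a non-negative variable is known, so Markov's inequality is the applicable tail bound.
Markov's inequality: for a non-negative random variable, Pr(Z ≥ a) ≤ E[Z]/a.
Here E[Z] = 60 and a = 343, so the bound is 60/343 = 0.1749.

0.175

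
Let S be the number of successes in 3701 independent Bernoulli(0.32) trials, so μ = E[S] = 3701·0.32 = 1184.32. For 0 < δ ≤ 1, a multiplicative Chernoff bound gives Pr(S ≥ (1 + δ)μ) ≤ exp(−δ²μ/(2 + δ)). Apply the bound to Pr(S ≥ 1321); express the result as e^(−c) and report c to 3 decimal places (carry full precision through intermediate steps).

7.457

Write 1321 = (1 + δ)μ, so δ = 1321/1184.32 − 1 = 0.115408…
Then the exponent is δ²μ/(2 + δ) = (1321 − μ)² / (μ·(2 + δ)) = 7.456701.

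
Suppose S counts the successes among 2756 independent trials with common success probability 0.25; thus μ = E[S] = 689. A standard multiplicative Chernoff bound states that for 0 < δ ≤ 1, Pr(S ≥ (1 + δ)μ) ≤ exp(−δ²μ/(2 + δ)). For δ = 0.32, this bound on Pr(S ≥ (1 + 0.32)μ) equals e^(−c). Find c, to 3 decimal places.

30.411

c = δ²μ/(2 + δ) = 0.32²·689/(2 + 0.32) = 30.4110.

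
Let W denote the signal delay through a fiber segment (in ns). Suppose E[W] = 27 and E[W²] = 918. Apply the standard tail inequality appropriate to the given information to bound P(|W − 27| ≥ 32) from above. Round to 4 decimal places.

0.1846

The first two moments determine the variance, so Chebyshev's inequality is the sharpest standard bound available.
Var(W) = E[W²] − (E[W])² = 918 − 729 = 189.
Chebyshev's inequality: P(|W − μ| ≥ t) ≤ Var(W)/t² = 189/1024 = 0.1846.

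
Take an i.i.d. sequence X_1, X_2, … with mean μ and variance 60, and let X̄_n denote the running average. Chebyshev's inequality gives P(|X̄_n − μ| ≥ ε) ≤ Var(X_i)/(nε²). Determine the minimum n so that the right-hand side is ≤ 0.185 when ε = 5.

13

Require 60/(n·5²) ≤ 0.185, i.e. n ≥ 60/(0.185·5²) = 12.973.
The smallest integer n is 13.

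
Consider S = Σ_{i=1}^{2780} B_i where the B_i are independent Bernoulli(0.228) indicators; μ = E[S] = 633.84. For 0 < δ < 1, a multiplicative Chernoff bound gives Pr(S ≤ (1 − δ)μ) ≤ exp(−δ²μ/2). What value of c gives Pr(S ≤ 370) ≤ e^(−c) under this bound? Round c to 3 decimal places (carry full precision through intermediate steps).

Write 370 = (1 − δ)μ, so δ = 1 − 370/633.84 = 0.4162565…
Then the exponent is δ²μ/2 = (μ − 370)²/(2μ) = 54.912553.

54.913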